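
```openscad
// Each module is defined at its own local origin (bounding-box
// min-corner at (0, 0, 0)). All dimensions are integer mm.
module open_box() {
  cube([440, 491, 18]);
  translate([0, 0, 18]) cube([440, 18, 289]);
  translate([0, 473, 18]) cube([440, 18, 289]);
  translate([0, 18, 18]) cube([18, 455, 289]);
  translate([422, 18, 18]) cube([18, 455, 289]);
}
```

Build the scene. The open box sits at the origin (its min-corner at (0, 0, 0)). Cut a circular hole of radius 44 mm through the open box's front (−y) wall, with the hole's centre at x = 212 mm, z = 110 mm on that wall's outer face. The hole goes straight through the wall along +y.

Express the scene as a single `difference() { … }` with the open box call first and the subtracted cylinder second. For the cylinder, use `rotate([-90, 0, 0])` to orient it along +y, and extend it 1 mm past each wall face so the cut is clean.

difference() {
  open_box();
  translate([212, -1, 110]) rotate([-90, 0, 0]) cylinder(h = 20, r = 44);
}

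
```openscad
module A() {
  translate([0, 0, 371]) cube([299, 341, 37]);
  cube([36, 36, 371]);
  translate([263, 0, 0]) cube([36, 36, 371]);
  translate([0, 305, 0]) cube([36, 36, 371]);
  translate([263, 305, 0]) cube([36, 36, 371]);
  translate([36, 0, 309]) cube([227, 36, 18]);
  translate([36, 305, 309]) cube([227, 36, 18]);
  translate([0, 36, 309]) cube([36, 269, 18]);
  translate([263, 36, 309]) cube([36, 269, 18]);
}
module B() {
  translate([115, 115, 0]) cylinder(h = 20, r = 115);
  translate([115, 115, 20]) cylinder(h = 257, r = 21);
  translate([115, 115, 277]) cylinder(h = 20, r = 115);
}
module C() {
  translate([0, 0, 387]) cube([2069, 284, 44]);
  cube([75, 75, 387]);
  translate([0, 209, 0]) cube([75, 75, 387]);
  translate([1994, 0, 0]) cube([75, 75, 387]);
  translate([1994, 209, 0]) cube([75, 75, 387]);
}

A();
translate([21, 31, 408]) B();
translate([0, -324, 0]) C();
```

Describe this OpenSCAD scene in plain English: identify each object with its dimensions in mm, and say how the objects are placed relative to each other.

A is a four-legged stool. The seat is a 299×341×37 mm slab whose top surface is at z = 408 mm; four square legs, each 36×36 mm in cross-section, run from the floor (z = 0) to the underside of the seat, each flush with a corner of the seat. Four stretchers, 36 mm wide and 18 mm tall, connect adjacent legs with their undersides at z = 309 mm, each running between the inner faces of the legs it joins and aligned with the legs' outer faces on the other axis.

B is a spool: two coaxial disc flanges of radius 115 mm and thickness 20 mm, joined by a core cylinder of radius 21 mm and height 257 mm. The lower flange rests on z = 0 and the three cylinders share a vertical axis.

C is a bench: a 2069×284 mm seat slab, 44 mm thick, top at z = 431 mm, on four 75×75 mm square legs flush with the seat corners and standing on z = 0.

The spool is on top of the stool. The bench is on the floor beside the stool on its −y side.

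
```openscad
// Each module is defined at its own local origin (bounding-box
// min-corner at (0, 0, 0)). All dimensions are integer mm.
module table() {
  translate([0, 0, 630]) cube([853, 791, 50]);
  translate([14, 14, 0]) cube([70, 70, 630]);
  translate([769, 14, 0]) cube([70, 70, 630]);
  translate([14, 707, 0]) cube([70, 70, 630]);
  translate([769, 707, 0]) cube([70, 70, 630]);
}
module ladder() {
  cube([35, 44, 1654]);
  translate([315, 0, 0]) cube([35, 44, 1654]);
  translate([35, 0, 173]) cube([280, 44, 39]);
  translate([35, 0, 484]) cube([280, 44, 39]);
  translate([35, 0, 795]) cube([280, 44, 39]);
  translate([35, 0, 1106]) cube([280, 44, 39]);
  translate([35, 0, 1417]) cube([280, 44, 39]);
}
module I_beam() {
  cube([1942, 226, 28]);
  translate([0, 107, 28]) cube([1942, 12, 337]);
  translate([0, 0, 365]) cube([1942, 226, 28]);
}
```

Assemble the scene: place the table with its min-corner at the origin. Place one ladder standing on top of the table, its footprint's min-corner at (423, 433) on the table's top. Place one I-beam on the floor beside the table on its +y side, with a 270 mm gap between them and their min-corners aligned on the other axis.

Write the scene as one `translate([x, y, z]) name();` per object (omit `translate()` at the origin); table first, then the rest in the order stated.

table();
translate([423, 433, 680]) ladder();
translate([0, 1061, 0]) I_beam();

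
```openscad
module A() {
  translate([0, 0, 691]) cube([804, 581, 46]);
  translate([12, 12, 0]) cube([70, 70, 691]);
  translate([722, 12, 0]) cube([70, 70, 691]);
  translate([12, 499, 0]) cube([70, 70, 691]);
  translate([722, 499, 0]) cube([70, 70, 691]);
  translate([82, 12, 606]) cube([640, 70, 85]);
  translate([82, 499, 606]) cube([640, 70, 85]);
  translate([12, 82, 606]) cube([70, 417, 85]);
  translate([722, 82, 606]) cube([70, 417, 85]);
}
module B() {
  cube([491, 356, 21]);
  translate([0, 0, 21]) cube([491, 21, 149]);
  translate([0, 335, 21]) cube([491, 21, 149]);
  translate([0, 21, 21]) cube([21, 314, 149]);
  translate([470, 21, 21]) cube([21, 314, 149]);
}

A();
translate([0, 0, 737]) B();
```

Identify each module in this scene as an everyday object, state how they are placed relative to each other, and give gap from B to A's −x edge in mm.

The open box's min-x is at 0; the table's min-x is 0; gap = 0 mm.

A is a table. B is an open box. The open box is on top of the table. The gap from the open box to the table's −x edge is 0 mm.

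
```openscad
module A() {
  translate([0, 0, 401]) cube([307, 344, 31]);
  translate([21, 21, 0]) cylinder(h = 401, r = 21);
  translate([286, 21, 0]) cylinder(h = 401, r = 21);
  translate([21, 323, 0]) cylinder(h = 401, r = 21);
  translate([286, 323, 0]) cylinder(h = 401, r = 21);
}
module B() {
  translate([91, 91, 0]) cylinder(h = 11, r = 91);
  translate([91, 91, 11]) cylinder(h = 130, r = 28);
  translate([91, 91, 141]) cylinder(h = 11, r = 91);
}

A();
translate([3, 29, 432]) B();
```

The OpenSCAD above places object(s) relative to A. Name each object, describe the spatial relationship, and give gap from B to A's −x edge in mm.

The spool's min-x is at 3; the stool's min-x is 0; gap = 3 mm.

A is a stool. B is a spool. The spool is on top of the stool. The gap from the spool to the stool's −x edge is 3 mm.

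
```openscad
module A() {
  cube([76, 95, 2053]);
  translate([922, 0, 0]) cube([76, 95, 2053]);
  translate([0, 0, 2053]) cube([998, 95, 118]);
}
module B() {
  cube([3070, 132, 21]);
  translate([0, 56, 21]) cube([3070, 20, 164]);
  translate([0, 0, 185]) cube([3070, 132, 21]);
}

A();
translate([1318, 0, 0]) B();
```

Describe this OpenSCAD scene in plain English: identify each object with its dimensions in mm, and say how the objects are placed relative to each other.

A is a door frame. The clear opening is 846 mm wide and 2053 mm high. Two 76 mm wide jambs, 95 mm deep, stand either side of the opening from the floor to the top of the opening. A 118 mm thick head sits across the top of both jambs, spanning the full outside width of the frame.

B is an I-beam lying along x, 3070 mm long. Overall section height 206 mm. Two flanges 132 mm wide (y) and 21 mm thick, one on the floor and one at the top; a web 20 mm thick runs between them, centred on the flange width.

The I-beam is on the floor beside the door frame on its +x side.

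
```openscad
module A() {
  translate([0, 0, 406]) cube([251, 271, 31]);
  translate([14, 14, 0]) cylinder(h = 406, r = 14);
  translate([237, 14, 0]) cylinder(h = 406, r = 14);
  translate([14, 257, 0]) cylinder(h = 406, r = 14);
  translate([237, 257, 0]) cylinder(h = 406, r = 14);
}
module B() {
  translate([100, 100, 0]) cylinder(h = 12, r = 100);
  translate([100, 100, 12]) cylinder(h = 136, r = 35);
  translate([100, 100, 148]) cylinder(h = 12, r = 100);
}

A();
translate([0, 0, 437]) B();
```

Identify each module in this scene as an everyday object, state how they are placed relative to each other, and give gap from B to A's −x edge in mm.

A is a stool. B is a spool. The spool is on top of the stool. The gap from the spool to the stool's −x edge is 0 mm.

The spool's min-x is at 0; the stool's min-x is 0; gap = 0 mm.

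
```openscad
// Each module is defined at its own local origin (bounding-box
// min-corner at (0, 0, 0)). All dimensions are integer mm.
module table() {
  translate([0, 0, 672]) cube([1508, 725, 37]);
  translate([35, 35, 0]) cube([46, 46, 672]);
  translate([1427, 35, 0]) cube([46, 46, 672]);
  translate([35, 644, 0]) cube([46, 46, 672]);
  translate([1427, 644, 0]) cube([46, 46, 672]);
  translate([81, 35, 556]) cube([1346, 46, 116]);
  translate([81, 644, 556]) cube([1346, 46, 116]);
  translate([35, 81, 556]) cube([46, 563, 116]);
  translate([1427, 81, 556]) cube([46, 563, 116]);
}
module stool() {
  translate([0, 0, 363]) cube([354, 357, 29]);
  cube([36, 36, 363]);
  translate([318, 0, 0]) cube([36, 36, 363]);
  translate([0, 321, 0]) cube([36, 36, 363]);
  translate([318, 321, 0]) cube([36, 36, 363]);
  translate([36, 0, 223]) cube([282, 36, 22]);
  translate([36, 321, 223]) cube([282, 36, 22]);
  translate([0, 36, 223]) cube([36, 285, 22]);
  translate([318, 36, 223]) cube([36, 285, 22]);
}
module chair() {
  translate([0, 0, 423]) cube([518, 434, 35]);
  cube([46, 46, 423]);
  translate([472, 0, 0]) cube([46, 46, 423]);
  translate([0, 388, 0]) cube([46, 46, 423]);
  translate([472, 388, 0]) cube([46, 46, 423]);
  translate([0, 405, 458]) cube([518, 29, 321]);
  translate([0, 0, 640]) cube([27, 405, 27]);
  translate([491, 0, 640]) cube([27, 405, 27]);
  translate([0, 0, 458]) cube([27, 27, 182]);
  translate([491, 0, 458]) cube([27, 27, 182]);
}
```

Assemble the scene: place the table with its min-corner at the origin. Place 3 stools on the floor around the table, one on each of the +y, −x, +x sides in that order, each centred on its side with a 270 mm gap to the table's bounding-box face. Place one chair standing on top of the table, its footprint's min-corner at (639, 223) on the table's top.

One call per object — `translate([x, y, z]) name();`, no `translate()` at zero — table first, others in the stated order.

table();
translate([577, 995, 0]) stool();
translate([-624, 184, 0]) stool();
translate([1778, 184, 0]) stool();
translate([639, 223, 709]) chair();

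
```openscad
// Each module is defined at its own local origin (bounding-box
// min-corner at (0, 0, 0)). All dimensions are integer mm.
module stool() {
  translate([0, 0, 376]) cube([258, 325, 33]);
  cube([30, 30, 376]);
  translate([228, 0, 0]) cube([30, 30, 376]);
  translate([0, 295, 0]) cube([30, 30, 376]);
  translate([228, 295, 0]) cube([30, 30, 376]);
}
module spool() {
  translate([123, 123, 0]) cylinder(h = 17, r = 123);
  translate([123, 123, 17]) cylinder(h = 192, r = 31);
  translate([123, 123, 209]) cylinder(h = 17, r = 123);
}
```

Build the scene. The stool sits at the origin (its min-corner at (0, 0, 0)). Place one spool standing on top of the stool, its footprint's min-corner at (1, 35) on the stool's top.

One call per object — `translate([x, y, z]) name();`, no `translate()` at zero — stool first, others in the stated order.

stool();
translate([1, 35, 409]) spool();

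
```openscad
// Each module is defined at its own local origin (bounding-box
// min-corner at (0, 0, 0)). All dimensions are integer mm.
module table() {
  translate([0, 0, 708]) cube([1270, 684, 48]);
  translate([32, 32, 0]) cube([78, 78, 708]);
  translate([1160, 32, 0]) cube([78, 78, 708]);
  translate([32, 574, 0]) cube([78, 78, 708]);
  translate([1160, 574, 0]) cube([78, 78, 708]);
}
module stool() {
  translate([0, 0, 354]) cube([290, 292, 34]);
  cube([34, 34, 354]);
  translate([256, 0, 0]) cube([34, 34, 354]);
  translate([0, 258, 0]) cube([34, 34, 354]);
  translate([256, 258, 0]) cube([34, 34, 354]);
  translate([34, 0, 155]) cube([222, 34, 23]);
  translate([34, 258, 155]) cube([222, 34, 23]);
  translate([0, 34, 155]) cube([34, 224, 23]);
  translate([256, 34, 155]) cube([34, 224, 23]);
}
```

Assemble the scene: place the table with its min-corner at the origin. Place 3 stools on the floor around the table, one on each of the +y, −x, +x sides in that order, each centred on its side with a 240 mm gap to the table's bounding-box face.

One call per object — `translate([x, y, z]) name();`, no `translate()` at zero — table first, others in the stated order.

table();
translate([490, 924, 0]) stool();
translate([-530, 196, 0]) stool();
translate([1510, 196, 0]) stool();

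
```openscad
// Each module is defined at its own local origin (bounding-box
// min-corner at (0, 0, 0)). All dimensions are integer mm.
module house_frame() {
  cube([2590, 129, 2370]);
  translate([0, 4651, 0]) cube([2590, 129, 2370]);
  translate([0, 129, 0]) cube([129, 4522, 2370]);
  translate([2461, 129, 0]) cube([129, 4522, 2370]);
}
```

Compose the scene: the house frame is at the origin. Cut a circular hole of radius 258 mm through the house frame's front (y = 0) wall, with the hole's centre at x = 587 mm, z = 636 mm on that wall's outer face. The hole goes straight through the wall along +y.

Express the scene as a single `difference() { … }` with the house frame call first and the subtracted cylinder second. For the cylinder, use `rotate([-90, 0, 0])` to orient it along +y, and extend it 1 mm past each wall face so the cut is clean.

difference() {
  house_frame();
  translate([587, -1, 636]) rotate([-90, 0, 0]) cylinder(h = 131, r = 258);
}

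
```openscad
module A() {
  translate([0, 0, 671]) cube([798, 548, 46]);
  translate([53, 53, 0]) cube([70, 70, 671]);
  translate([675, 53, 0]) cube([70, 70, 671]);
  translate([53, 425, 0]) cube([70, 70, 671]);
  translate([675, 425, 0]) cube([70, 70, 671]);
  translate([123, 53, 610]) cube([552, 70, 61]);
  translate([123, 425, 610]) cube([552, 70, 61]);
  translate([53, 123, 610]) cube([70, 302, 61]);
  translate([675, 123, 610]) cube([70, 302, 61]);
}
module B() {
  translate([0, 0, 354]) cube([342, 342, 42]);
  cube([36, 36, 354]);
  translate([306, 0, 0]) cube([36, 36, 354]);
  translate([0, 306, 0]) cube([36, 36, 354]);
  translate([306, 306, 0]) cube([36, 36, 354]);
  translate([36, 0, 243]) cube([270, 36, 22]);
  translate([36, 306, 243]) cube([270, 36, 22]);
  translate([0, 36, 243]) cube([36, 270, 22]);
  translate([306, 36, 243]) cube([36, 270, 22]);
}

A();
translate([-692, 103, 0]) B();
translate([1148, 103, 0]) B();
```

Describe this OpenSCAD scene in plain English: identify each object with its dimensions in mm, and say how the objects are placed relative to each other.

A is a rectangular dining table. The top is 798×548×46 mm with its upper surface at z = 717 mm. It stands on four 70×70 mm square legs, each inset 53 mm from the nearest pair of top edges, running from the floor to the underside of the top. Four apron rails, 70 mm thick and 61 mm tall, run between adjacent legs with their top edges flush with the underside of the top and their outer faces flush with the legs' outer faces.

B is a four-legged stool. The seat is 342×342 mm, 42 mm thick, top at z = 396 mm. It stands on four square legs, each 36×36 mm in cross-section, from z = 0 to the seat underside, each flush with a corner of the seat. Four stretchers, 36 mm wide and 22 mm tall, connect adjacent legs with their undersides at z = 243 mm, each running between the inner faces of the legs it joins and aligned with the legs' outer faces on the other axis.

Two stools sit around the table at the −x, +x sides.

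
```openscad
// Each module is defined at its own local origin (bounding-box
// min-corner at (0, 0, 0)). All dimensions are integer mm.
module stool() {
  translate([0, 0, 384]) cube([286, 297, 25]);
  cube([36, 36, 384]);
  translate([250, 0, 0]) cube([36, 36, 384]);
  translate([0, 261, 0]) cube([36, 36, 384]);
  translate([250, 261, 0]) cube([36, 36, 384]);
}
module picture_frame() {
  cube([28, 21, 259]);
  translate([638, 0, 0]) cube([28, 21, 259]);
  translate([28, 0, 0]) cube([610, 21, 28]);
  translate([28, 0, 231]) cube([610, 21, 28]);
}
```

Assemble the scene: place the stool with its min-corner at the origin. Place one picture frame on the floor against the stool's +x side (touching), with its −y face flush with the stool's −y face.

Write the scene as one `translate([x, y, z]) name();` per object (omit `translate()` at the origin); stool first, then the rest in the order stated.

stool();
translate([286, 0, 0]) picture_frame();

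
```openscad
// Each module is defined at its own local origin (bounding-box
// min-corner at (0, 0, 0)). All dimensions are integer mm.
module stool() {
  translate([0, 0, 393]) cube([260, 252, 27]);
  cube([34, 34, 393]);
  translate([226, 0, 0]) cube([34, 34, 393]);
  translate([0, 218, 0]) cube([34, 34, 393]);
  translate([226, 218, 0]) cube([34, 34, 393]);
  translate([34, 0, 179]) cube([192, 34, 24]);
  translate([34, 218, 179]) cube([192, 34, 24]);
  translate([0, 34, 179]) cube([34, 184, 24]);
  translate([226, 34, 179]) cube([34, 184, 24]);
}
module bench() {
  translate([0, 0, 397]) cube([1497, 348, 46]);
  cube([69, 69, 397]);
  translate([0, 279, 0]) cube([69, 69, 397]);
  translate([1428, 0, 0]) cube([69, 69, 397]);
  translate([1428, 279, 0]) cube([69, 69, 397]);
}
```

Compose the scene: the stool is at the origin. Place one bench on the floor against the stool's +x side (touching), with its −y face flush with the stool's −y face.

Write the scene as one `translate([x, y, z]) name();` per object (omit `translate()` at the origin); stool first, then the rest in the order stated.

stool();
translate([260, 0, 0]) bench();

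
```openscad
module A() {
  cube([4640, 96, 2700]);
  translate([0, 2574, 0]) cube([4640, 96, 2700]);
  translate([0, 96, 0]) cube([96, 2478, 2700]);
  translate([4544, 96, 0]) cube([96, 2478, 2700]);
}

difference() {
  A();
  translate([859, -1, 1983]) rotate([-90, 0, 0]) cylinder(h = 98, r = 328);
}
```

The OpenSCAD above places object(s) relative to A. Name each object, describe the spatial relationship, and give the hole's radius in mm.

A is a house frame. The house frame has a circular hole through its front wall. The hole's radius is 328 mm.

The subtracted cylinder has r = 328 mm.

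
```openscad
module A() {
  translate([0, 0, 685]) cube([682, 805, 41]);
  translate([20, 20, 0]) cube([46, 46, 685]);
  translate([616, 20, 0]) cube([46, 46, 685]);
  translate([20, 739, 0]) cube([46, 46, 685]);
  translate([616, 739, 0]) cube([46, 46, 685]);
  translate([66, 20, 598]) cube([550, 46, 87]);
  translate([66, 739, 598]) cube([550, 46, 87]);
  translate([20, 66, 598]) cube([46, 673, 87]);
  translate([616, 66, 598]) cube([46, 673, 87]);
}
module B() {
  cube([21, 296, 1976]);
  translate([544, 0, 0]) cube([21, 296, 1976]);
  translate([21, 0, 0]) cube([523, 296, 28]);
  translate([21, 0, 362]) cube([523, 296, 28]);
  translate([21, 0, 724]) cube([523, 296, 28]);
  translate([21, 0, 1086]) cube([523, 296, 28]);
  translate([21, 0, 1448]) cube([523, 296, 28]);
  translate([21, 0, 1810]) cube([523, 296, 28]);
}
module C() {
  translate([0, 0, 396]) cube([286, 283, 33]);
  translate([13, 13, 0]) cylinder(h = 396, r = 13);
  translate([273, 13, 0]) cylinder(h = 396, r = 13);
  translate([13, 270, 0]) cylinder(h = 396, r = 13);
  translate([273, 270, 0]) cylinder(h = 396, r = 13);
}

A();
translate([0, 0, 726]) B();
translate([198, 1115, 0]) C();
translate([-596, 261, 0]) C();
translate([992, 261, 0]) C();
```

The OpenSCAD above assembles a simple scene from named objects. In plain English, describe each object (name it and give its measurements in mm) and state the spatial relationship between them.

A is a table with a 682×805 mm rectangular top, 41 mm thick, top surface at z = 726 mm, supported by four 46×46 mm square legs, each inset 20 mm from the nearest pair of top edges, running from the floor. Four apron rails, 46 mm thick and 87 mm tall, run between adjacent legs with their top edges flush with the underside of the top and their outer faces flush with the legs' outer faces.

B is an open bookshelf. Two side panels, each 21 mm thick, 296 mm deep and 1976 mm tall, stand 565 mm apart (outside-to-outside). Between them sit 6 shelves, each 28 mm thick and 296 mm deep, spanning the full gap between the sides. The bottom shelf rests on the floor (its underside at z = 0) and the clear gap between one shelf's top and the next shelf's underside is 334 mm.

C is a four-legged stool. The seat is 286×283 mm, 33 mm thick, top at z = 429 mm. It stands on four round legs, each 26 mm in diameter, from z = 0 to the seat underside, each leg's axis is inset half a diameter from the nearest pair of seat edges (so the leg's bounding box is flush with the corner).

The bookshelf is on top of the table. Three stools sit around the table at the +y, −x, +x sides.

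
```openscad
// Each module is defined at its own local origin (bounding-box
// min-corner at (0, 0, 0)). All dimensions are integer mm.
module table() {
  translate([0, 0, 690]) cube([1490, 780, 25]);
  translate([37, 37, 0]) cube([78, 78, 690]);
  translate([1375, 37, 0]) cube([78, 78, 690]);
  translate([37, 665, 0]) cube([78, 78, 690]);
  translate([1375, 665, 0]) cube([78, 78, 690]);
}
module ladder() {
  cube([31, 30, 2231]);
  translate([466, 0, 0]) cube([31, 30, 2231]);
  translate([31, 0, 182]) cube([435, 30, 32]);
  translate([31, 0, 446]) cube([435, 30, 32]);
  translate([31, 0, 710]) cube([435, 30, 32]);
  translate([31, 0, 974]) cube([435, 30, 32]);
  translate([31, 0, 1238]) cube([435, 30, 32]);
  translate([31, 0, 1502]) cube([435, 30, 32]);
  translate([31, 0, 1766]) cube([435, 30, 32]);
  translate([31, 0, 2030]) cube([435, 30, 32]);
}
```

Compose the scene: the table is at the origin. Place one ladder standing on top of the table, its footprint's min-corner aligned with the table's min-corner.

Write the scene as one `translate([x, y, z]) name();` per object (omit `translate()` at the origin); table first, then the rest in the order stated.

table();
translate([0, 0, 715]) ladder();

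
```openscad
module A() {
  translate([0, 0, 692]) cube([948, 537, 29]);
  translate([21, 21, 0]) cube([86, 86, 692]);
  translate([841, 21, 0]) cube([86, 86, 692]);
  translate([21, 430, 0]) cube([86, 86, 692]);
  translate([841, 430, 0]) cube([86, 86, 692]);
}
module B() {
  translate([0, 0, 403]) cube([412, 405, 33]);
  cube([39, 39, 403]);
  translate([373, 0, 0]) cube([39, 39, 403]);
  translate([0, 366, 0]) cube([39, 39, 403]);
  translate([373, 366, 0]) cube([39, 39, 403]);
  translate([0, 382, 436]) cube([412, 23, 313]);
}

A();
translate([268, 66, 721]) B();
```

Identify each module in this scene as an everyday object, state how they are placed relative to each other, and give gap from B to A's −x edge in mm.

A is a table. B is a chair. The chair is on top of the table, centred. The gap from the chair to the table's −x edge is 268 mm.

The chair's min-x is at 268; the table's min-x is 0; gap = 268 mm.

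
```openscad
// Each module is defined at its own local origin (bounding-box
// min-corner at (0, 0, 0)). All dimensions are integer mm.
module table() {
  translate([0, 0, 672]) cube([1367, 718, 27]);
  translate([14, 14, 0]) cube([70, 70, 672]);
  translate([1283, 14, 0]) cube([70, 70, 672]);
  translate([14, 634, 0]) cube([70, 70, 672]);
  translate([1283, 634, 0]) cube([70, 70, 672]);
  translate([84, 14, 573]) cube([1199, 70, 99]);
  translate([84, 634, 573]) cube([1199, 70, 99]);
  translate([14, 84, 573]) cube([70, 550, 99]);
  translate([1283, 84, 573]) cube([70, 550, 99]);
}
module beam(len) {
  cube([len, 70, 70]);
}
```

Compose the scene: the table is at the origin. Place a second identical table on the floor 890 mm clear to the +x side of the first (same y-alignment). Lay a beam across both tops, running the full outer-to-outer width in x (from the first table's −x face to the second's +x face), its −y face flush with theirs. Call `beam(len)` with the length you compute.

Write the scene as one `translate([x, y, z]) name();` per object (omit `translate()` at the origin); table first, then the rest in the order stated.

table();
translate([2257, 0, 0]) table();
translate([0, 0, 699]) beam(3624);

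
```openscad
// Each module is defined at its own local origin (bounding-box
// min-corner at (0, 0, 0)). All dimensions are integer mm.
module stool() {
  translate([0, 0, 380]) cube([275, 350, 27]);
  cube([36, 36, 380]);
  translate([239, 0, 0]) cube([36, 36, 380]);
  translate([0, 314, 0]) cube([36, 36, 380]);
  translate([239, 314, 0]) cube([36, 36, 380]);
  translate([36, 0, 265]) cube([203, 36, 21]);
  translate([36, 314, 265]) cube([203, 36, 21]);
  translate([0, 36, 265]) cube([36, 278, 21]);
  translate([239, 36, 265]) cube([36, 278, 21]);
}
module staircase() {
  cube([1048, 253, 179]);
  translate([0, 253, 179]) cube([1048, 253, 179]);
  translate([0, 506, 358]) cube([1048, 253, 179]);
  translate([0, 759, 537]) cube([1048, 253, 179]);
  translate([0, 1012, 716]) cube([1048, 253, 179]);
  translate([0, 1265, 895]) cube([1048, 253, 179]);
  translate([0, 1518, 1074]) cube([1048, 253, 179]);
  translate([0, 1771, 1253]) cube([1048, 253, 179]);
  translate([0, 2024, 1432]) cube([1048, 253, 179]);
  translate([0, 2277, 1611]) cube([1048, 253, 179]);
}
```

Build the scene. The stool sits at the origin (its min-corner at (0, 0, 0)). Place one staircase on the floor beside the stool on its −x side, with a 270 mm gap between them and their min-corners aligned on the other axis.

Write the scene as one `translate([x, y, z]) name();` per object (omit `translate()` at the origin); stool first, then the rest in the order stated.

stool();
translate([-1318, 0, 0]) staircase();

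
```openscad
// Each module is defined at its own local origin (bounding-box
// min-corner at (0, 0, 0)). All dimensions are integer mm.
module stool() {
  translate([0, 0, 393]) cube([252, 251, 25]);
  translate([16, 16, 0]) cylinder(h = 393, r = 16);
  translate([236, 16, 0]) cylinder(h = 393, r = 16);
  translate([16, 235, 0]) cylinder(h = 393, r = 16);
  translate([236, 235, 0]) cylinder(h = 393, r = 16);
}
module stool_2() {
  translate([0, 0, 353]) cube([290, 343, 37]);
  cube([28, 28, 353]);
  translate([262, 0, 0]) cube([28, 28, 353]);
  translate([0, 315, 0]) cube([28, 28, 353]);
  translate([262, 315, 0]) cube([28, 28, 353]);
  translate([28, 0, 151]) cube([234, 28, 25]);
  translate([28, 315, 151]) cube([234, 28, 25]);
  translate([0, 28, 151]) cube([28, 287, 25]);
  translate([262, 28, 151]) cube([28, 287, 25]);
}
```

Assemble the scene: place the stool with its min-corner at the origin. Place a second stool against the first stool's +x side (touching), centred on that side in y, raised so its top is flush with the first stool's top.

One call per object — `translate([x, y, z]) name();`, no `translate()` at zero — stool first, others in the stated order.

stool();
translate([252, -46, 28]) stool_2();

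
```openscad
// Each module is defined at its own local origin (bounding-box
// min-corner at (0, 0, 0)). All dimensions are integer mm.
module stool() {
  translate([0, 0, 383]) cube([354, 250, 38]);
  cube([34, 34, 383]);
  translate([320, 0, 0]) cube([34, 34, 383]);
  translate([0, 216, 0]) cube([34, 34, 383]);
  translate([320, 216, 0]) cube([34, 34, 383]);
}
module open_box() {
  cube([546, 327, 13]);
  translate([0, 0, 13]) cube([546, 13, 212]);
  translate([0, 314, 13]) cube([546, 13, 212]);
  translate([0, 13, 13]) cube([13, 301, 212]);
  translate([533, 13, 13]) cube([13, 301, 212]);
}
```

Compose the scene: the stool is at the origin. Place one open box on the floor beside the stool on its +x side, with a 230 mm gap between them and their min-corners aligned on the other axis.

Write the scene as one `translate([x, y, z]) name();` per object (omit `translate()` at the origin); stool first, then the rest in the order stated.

stool();
translate([584, 0, 0]) open_box();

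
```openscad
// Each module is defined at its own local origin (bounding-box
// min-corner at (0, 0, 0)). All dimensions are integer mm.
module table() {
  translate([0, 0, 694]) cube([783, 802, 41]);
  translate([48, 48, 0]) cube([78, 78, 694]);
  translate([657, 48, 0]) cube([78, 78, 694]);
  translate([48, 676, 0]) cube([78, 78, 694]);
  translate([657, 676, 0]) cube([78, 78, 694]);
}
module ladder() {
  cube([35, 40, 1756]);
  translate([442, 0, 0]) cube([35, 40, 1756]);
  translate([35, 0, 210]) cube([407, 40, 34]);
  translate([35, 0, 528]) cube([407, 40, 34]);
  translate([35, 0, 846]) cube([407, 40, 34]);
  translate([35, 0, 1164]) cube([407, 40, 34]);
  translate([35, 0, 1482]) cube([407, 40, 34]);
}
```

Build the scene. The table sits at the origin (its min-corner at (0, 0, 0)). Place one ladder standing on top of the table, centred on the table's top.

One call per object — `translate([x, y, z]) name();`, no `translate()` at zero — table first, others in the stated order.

table();
translate([153, 381, 735]) ladder();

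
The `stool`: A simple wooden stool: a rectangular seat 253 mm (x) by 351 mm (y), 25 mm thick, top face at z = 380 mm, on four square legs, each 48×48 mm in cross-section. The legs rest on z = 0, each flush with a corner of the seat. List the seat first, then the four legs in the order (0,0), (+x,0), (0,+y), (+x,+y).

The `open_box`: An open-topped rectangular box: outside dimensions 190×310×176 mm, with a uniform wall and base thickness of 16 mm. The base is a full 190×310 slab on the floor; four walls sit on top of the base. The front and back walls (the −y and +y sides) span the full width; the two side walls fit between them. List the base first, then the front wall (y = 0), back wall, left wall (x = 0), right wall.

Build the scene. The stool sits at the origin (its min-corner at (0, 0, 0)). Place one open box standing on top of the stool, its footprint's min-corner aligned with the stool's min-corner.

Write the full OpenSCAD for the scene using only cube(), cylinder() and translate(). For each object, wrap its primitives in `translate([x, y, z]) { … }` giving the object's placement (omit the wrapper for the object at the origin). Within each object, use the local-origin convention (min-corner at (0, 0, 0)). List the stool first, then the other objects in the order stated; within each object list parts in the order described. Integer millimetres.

translate([0, 0, 355]) cube([253, 351, 25]);
cube([48, 48, 355]);
translate([205, 0, 0]) cube([48, 48, 355]);
translate([0, 303, 0]) cube([48, 48, 355]);
translate([205, 303, 0]) cube([48, 48, 355]);
translate([0, 0, 380]) {
  cube([190, 310, 16]);
  translate([0, 0, 16]) cube([190, 16, 160]);
  translate([0, 294, 16]) cube([190, 16, 160]);
  translate([0, 16, 16]) cube([16, 278, 160]);
  translate([174, 16, 16]) cube([16, 278, 160]);
}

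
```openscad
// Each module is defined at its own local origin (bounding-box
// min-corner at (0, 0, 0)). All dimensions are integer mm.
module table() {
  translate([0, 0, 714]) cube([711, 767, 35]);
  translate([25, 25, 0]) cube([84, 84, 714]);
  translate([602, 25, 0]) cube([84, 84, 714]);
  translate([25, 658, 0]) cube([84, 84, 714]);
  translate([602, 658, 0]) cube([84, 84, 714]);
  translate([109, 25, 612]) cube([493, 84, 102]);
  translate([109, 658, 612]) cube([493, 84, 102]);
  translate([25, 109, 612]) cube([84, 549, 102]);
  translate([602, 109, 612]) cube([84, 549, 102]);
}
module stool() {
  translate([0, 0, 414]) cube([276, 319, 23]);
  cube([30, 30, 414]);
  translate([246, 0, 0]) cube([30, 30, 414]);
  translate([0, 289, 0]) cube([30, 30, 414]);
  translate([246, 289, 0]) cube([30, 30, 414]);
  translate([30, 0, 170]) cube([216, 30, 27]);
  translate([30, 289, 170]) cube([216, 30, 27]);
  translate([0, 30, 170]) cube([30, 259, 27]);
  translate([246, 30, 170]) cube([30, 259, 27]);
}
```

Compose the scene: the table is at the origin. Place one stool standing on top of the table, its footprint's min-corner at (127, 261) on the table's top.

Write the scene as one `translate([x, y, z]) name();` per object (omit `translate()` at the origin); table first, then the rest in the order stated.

table();
translate([127, 261, 749]) stool();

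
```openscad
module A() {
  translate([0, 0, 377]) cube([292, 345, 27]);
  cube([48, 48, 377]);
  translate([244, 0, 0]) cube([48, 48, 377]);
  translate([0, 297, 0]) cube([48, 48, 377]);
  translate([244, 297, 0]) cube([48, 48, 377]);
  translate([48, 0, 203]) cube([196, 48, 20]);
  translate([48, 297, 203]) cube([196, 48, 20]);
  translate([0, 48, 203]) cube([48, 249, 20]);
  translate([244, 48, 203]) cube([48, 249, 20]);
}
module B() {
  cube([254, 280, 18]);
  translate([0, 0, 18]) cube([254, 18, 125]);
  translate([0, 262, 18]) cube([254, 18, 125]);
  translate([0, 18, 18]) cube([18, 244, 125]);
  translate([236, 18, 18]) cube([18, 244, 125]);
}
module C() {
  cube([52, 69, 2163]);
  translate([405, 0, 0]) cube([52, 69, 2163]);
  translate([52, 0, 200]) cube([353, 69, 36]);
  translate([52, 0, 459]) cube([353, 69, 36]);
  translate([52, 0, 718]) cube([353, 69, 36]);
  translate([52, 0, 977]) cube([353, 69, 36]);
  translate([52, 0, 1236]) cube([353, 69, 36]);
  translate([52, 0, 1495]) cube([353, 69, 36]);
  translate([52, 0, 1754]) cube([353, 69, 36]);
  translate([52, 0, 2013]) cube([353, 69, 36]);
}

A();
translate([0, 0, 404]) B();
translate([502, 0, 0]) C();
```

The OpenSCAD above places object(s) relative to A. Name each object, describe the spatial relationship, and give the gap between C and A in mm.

The ladder's nearest face is 210 mm from the stool's +x face.

A is a stool. B is an open box. C is a ladder. The open box is on top of the stool. The ladder is on the floor beside the stool on its +x side. The gap between the ladder and the stool is 210 mm.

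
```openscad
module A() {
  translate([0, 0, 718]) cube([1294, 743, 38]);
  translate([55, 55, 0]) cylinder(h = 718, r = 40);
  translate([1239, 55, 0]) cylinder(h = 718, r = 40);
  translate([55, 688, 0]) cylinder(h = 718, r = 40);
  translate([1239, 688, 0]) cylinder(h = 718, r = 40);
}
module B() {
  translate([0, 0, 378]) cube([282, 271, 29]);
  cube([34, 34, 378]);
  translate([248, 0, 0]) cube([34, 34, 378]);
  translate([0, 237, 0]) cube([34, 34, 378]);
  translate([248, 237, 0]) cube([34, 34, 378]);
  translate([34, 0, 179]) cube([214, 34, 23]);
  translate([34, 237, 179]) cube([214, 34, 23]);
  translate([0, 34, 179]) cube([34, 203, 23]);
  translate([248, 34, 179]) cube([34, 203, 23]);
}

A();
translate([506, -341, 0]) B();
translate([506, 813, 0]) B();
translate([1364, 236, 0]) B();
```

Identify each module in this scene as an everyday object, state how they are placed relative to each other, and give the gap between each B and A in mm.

A is a table. B is a stool. Three stools sit around the table at the −y, +y, +x sides. The gap between each stool and the table is 70 mm.

Each stool's nearest face is 70 mm from the table's bounding box.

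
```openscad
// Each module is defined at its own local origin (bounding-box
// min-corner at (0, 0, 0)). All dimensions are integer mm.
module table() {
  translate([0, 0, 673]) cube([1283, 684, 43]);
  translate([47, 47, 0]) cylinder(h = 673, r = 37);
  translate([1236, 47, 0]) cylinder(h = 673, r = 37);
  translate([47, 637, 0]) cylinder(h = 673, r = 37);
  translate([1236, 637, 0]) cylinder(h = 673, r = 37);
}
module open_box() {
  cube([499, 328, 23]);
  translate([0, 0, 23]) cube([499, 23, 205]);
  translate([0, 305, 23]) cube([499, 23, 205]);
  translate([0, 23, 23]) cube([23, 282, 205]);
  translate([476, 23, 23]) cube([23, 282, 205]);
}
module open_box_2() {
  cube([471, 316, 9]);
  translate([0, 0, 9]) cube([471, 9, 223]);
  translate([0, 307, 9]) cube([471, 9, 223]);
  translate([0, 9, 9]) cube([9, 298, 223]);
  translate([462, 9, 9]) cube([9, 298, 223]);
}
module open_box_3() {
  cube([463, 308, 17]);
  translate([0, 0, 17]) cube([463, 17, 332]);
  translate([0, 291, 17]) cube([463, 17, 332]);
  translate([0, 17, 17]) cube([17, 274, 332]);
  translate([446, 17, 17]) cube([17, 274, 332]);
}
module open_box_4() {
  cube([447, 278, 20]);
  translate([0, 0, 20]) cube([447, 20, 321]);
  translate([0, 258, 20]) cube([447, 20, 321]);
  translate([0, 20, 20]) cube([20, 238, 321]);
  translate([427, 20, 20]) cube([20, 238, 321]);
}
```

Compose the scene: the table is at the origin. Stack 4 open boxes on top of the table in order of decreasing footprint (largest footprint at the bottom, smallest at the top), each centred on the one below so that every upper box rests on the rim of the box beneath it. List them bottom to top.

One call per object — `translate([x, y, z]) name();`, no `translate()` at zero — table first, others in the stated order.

table();
translate([392, 178, 716]) open_box();
translate([406, 184, 944]) open_box_2();
translate([410, 188, 1176]) open_box_3();
translate([418, 203, 1525]) open_box_4();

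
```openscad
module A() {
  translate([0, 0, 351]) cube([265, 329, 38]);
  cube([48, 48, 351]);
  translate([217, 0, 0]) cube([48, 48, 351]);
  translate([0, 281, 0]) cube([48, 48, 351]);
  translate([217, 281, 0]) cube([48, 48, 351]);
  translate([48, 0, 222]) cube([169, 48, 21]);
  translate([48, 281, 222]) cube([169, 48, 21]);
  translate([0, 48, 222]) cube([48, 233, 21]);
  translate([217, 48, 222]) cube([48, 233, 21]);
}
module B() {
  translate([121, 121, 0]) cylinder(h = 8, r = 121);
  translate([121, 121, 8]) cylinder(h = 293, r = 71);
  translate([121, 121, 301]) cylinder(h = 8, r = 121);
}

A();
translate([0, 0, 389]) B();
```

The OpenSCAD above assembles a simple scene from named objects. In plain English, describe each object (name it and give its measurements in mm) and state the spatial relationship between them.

A is a four-legged stool. The seat is a 265×329×38 mm slab whose top surface is at z = 389 mm; four square legs, each 48×48 mm in cross-section, run from the floor (z = 0) to the underside of the seat, each flush with a corner of the seat. Four stretchers, 48 mm wide and 21 mm tall, connect adjacent legs with their undersides at z = 222 mm, each running between the inner faces of the legs it joins and aligned with the legs' outer faces on the other axis.

B is a spool: two coaxial disc flanges of radius 121 mm and thickness 8 mm, joined by a core cylinder of radius 71 mm and height 293 mm. The lower flange rests on z = 0 and the three cylinders share a vertical axis.

The spool is on top of the stool.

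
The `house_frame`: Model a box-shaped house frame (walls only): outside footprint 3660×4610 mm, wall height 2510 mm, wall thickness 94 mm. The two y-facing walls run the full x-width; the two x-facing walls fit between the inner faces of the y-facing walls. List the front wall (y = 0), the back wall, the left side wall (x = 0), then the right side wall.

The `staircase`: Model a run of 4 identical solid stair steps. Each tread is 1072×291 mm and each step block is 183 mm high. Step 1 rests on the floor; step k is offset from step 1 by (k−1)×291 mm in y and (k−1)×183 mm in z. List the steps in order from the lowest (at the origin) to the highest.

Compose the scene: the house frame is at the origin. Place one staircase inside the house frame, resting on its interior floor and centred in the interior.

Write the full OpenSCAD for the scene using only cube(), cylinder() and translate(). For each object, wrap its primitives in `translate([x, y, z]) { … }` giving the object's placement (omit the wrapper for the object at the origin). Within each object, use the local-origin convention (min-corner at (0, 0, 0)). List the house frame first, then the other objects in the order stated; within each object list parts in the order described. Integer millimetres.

cube([3660, 94, 2510]);
translate([0, 4516, 0]) cube([3660, 94, 2510]);
translate([0, 94, 0]) cube([94, 4422, 2510]);
translate([3566, 94, 0]) cube([94, 4422, 2510]);
translate([1294, 1723, 0]) {
  cube([1072, 291, 183]);
  translate([0, 291, 183]) cube([1072, 291, 183]);
  translate([0, 582, 366]) cube([1072, 291, 183]);
  translate([0, 873, 549]) cube([1072, 291, 183]);
}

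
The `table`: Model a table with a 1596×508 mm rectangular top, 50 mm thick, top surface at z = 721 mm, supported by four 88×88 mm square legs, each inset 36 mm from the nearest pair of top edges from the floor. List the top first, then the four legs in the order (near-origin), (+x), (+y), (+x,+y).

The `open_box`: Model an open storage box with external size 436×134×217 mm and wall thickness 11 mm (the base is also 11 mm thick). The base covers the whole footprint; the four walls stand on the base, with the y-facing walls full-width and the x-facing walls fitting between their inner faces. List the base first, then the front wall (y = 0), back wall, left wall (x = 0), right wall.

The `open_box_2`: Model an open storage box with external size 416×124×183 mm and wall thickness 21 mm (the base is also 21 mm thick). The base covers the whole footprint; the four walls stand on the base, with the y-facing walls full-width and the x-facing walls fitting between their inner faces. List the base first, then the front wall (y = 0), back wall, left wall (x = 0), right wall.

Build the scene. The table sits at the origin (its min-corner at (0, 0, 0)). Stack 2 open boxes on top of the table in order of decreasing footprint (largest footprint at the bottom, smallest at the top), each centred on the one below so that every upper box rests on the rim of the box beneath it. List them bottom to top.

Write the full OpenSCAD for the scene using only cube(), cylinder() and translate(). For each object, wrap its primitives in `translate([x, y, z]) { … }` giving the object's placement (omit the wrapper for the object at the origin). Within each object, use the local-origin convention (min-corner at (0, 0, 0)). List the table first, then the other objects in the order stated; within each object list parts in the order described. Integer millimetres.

translate([0, 0, 671]) cube([1596, 508, 50]);
translate([36, 36, 0]) cube([88, 88, 671]);
translate([1472, 36, 0]) cube([88, 88, 671]);
translate([36, 384, 0]) cube([88, 88, 671]);
translate([1472, 384, 0]) cube([88, 88, 671]);
translate([580, 187, 721]) {
  cube([436, 134, 11]);
  translate([0, 0, 11]) cube([436, 11, 206]);
  translate([0, 123, 11]) cube([436, 11, 206]);
  translate([0, 11, 11]) cube([11, 112, 206]);
  translate([425, 11, 11]) cube([11, 112, 206]);
}
translate([590, 192, 938]) {
  cube([416, 124, 21]);
  translate([0, 0, 21]) cube([416, 21, 162]);
  translate([0, 103, 21]) cube([416, 21, 162]);
  translate([0, 21, 21]) cube([21, 82, 162]);
  translate([395, 21, 21]) cube([21, 82, 162]);
}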